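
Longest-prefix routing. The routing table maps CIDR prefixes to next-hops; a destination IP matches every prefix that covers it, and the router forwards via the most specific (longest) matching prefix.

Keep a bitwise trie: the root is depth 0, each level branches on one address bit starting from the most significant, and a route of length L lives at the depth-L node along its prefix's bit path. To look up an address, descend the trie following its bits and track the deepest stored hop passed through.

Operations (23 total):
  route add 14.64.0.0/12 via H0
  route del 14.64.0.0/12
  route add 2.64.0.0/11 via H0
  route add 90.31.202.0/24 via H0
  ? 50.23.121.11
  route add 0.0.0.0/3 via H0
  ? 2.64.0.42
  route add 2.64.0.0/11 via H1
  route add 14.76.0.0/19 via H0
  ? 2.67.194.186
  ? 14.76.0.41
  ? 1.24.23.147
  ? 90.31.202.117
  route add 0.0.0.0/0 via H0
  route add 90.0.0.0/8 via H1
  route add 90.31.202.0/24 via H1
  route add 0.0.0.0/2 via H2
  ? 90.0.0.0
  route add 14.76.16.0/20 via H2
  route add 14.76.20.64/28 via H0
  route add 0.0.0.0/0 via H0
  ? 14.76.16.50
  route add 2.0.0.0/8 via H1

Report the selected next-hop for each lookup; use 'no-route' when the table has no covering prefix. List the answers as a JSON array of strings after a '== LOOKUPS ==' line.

Apply in order:
  add 14.64.0.0/12 -> H0 at depth 12
  del 14.64.0.0/12 (clear depth 12)
  add 2.64.0.0/11 -> H0 at depth 11
  add 90.31.202.0/24 -> H0 at depth 24
  Q 50.23.121.11: descend 00 ; hops seen [∅] ; pick no-route
  add 0.0.0.0/3 -> H0 at depth 3
  Q 2.64.0.42: descend 00000010010 ; hops seen [H0,H0] ; pick H0
  add 2.64.0.0/11 -> H1 at depth 11
  add 14.76.0.0/19 -> H0 at depth 19
  Q 2.67.194.186: descend 00000010010 ; hops seen [H0,H1] ; pick H1
  Q 14.76.0.41: descend 0000111001001100000 ; hops seen [H0,H0] ; pick H0
  Q 1.24.23.147: descend 000000 ; hops seen [H0] ; pick H0
  Q 90.31.202.117: descend 010110100001111111001010 ; hops seen [H0] ; pick H0
  add 0.0.0.0/0 -> H0 at depth 0
  add 90.0.0.0/8 -> H1 at depth 8
  add 90.31.202.0/24 -> H1 at depth 24
  add 0.0.0.0/2 -> H2 at depth 2
  Q 90.0.0.0: descend 01011010000 ; hops seen [H0,H1] ; pick H1
  add 14.76.16.0/20 -> H2 at depth 20
  add 14.76.20.64/28 -> H0 at depth 28
  add 0.0.0.0/0 -> H0 at depth 0
  Q 14.76.16.50: descend 000011100100110000010 ; hops seen [H0,H2,H0,H0,H2] ; pick H2
  add 2.0.0.0/8 -> H1 at depth 8

== LOOKUPS ==
["no-route","H0","H1","H0","H0","H0","H1","H2"]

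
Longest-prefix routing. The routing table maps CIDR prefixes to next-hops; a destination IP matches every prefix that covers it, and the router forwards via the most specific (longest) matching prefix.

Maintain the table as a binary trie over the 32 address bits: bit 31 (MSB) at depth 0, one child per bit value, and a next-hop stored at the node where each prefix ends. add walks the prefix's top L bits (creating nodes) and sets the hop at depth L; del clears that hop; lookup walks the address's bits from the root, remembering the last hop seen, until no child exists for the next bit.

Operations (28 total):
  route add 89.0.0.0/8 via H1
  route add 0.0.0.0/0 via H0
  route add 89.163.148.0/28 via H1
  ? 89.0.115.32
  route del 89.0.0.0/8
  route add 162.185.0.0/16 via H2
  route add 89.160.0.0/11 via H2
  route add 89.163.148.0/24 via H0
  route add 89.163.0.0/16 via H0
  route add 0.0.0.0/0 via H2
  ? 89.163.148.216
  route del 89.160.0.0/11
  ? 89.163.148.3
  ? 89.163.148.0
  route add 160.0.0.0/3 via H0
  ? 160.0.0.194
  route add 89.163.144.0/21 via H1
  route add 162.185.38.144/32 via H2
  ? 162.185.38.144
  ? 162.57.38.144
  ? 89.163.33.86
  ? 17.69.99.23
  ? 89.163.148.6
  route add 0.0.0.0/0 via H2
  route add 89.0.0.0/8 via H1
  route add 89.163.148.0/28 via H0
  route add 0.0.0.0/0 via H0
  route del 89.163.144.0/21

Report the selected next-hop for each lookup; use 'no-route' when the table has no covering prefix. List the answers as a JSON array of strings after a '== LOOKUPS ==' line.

Process each operation:
  add 89.0.0.0/8 -> H1 at depth 8
  add 0.0.0.0/0 -> H0 at depth 0
  add 89.163.148.0/28 -> H1 at depth 28
  Q 89.0.115.32: descend 01011001 ; hops seen [H0,H1] ; pick H1
  - 89.0.0.0/8 clear@8
  add 162.185.0.0/16 -> H2 at depth 16
  add 89.160.0.0/11 -> H2 at depth 11
  add 89.163.148.0/24 -> H0 at depth 24
  add 89.163.0.0/16 -> H0 at depth 16
  add 0.0.0.0/0 -> H2 at depth 0
  Q 89.163.148.216: descend 010110011010001110010100 ; hops seen [H2,H2,H0,H0] ; pick H0
  - 89.160.0.0/11 clear@11
  Q 89.163.148.3: descend 0101100110100011100101000000 ; hops seen [H2,H0,H0,H1] ; pick H1
  Q 89.163.148.0: descend 0101100110100011100101000000 ; hops seen [H2,H0,H0,H1] ; pick H1
  add 160.0.0.0/3 -> H0 at depth 3
  Q 160.0.0.194: descend 101000 ; hops seen [H2,H0] ; pick H0
  add 89.163.144.0/21 -> H1 at depth 21
  add 162.185.38.144/32 -> H2 at depth 32
  Q 162.185.38.144: descend 10100010101110010010011010010000 ; hops seen [H2,H0,H2,H2] ; pick H2
  Q 162.57.38.144: descend 10100010 ; hops seen [H2,H0] ; pick H0
  Q 89.163.33.86: descend 0101100110100011 ; hops seen [H2,H0] ; pick H0
  Q 17.69.99.23: descend 0 ; hops seen [H2] ; pick H2
  Q 89.163.148.6: descend 0101100110100011100101000000 ; hops seen [H2,H0,H1,H0,H1] ; pick H1
  add 0.0.0.0/0 -> H2 at depth 0
  add 89.0.0.0/8 -> H1 at depth 8
  add 89.163.148.0/28 -> H0 at depth 28
  add 0.0.0.0/0 -> H0 at depth 0
  - 89.163.144.0/21 clear@21

== LOOKUPS ==
["H1","H0","H1","H1","H0","H2","H0","H0","H2","H1"]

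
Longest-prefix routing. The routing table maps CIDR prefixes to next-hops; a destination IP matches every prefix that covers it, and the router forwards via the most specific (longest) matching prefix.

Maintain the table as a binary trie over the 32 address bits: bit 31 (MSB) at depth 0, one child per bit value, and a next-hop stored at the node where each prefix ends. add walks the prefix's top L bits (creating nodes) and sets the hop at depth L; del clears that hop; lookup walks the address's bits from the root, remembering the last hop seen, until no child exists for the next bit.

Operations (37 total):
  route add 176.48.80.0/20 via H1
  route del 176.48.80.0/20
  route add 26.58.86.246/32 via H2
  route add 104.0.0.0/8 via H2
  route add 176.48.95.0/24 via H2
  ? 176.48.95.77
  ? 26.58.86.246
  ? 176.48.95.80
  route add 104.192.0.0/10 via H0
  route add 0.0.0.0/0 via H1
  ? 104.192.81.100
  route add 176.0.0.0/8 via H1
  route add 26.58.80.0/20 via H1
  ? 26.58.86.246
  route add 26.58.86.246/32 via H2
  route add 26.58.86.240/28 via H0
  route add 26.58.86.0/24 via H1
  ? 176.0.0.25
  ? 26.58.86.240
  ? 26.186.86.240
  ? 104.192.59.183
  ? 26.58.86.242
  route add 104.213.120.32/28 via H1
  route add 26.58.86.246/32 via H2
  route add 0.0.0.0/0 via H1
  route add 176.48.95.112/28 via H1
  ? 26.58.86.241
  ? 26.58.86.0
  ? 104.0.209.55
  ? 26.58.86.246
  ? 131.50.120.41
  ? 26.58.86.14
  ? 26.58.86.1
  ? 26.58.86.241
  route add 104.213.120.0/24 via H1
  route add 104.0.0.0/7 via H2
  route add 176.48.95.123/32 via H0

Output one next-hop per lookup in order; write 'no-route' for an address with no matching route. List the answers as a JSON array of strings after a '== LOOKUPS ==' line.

Process each operation:
  add 176.48.80.0/20 -> H1 at depth 20
  - 176.48.80.0/20 clear@20
  add 26.58.86.246/32 -> H2 at depth 32
  add 104.0.0.0/8 -> H2 at depth 8
  add 176.48.95.0/24 -> H2 at depth 24
  ? 176.48.95.77  path d0:-→d1:-→d2:-→d3:-→d4:-→d5:-→d6:-→d7:-→d8:-→d9:-→d10:-→d11:-→d12:-→d13:-→d14:-→d15:-→d16:-→d17:-→d18:-→d19:-→d20:-→d21:-→d22:-→d23:-→d24:H2  best=H2
  ? 26.58.86.246  path d0:-→d1:-→d2:-→d3:-→d4:-→d5:-→d6:-→d7:-→d8:-→d9:-→d10:-→d11:-→d12:-→d13:-→d14:-→d15:-→d16:-→d17:-→d18:-→d19:-→d20:-→d21:-→d22:-→d23:-→d24:-→d25:-→d26:-→d27:-→d28:-→d29:-→d30:-→d31:-→d32:H2  best=H2
  ? 176.48.95.80  path d0:-→d1:-→d2:-→d3:-→d4:-→d5:-→d6:-→d7:-→d8:-→d9:-→d10:-→d11:-→d12:-→d13:-→d14:-→d15:-→d16:-→d17:-→d18:-→d19:-→d20:-→d21:-→d22:-→d23:-→d24:H2  best=H2
  add 104.192.0.0/10 -> H0 at depth 10
  add 0.0.0.0/0 -> H1 at depth 0
  ? 104.192.81.100  path d0:H1→d1:-→d2:-→d3:-→d4:-→d5:-→d6:-→d7:-→d8:H2→d9:-→d10:H0  best=H0
  add 176.0.0.0/8 -> H1 at depth 8
  add 26.58.80.0/20 -> H1 at depth 20
  ? 26.58.86.246  path d0:H1→d1:-→d2:-→d3:-→d4:-→d5:-→d6:-→d7:-→d8:-→d9:-→d10:-→d11:-→d12:-→d13:-→d14:-→d15:-→d16:-→d17:-→d18:-→d19:-→d20:H1→d21:-→d22:-→d23:-→d24:-→d25:-→d26:-→d27:-→d28:-→d29:-→d30:-→d31:-→d32:H2  best=H2
  add 26.58.86.246/32 -> H2 at depth 32
  add 26.58.86.240/28 -> H0 at depth 28
  add 26.58.86.0/24 -> H1 at depth 24
  ? 176.0.0.25  path d0:H1→d1:-→d2:-→d3:-→d4:-→d5:-→d6:-→d7:-→d8:H1→d9:-→d10:-  best=H1
  ? 26.58.86.240  path d0:H1→d1:-→d2:-→d3:-→d4:-→d5:-→d6:-→d7:-→d8:-→d9:-→d10:-→d11:-→d12:-→d13:-→d14:-→d15:-→d16:-→d17:-→d18:-→d19:-→d20:H1→d21:-→d22:-→d23:-→d24:H1→d25:-→d26:-→d27:-→d28:H0→d29:-  best=H0
  ? 26.186.86.240  path d0:H1→d1:-→d2:-→d3:-→d4:-→d5:-→d6:-→d7:-→d8:-  best=H1
  ? 104.192.59.183  path d0:H1→d1:-→d2:-→d3:-→d4:-→d5:-→d6:-→d7:-→d8:H2→d9:-→d10:H0  best=H0
  ? 26.58.86.242  path d0:H1→d1:-→d2:-→d3:-→d4:-→d5:-→d6:-→d7:-→d8:-→d9:-→d10:-→d11:-→d12:-→d13:-→d14:-→d15:-→d16:-→d17:-→d18:-→d19:-→d20:H1→d21:-→d22:-→d23:-→d24:H1→d25:-→d26:-→d27:-→d28:H0→d29:-  best=H0
  add 104.213.120.32/28 -> H1 at depth 28
  add 26.58.86.246/32 -> H2 at depth 32
  add 0.0.0.0/0 -> H1 at depth 0
  add 176.48.95.112/28 -> H1 at depth 28
  ? 26.58.86.241  path d0:H1→d1:-→d2:-→d3:-→d4:-→d5:-→d6:-→d7:-→d8:-→d9:-→d10:-→d11:-→d12:-→d13:-→d14:-→d15:-→d16:-→d17:-→d18:-→d19:-→d20:H1→d21:-→d22:-→d23:-→d24:H1→d25:-→d26:-→d27:-→d28:H0→d29:-  best=H0
  ? 26.58.86.0  path d0:H1→d1:-→d2:-→d3:-→d4:-→d5:-→d6:-→d7:-→d8:-→d9:-→d10:-→d11:-→d12:-→d13:-→d14:-→d15:-→d16:-→d17:-→d18:-→d19:-→d20:H1→d21:-→d22:-→d23:-→d24:H1  best=H1
  ? 104.0.209.55  path d0:H1→d1:-→d2:-→d3:-→d4:-→d5:-→d6:-→d7:-→d8:H2  best=H2
  ? 26.58.86.246  path d0:H1→d1:-→d2:-→d3:-→d4:-→d5:-→d6:-→d7:-→d8:-→d9:-→d10:-→d11:-→d12:-→d13:-→d14:-→d15:-→d16:-→d17:-→d18:-→d19:-→d20:H1→d21:-→d22:-→d23:-→d24:H1→d25:-→d26:-→d27:-→d28:H0→d29:-→d30:-→d31:-→d32:H2  best=H2
  ? 131.50.120.41  path d0:H1→d1:-→d2:-  best=H1
  ? 26.58.86.14  path d0:H1→d1:-→d2:-→d3:-→d4:-→d5:-→d6:-→d7:-→d8:-→d9:-→d10:-→d11:-→d12:-→d13:-→d14:-→d15:-→d16:-→d17:-→d18:-→d19:-→d20:H1→d21:-→d22:-→d23:-→d24:H1  best=H1
  ? 26.58.86.1  path d0:H1→d1:-→d2:-→d3:-→d4:-→d5:-→d6:-→d7:-→d8:-→d9:-→d10:-→d11:-→d12:-→d13:-→d14:-→d15:-→d16:-→d17:-→d18:-→d19:-→d20:H1→d21:-→d22:-→d23:-→d24:H1  best=H1
  ? 26.58.86.241  path d0:H1→d1:-→d2:-→d3:-→d4:-→d5:-→d6:-→d7:-→d8:-→d9:-→d10:-→d11:-→d12:-→d13:-→d14:-→d15:-→d16:-→d17:-→d18:-→d19:-→d20:H1→d21:-→d22:-→d23:-→d24:H1→d25:-→d26:-→d27:-→d28:H0→d29:-  best=H0
  add 104.213.120.0/24 -> H1 at depth 24
  add 104.0.0.0/7 -> H2 at depth 7
  add 176.48.95.123/32 -> H0 at depth 32

== LOOKUPS ==
["H2","H2","H2","H0","H2","H1","H0","H1","H0","H0","H0","H1","H2","H2","H1","H1","H1","H0"]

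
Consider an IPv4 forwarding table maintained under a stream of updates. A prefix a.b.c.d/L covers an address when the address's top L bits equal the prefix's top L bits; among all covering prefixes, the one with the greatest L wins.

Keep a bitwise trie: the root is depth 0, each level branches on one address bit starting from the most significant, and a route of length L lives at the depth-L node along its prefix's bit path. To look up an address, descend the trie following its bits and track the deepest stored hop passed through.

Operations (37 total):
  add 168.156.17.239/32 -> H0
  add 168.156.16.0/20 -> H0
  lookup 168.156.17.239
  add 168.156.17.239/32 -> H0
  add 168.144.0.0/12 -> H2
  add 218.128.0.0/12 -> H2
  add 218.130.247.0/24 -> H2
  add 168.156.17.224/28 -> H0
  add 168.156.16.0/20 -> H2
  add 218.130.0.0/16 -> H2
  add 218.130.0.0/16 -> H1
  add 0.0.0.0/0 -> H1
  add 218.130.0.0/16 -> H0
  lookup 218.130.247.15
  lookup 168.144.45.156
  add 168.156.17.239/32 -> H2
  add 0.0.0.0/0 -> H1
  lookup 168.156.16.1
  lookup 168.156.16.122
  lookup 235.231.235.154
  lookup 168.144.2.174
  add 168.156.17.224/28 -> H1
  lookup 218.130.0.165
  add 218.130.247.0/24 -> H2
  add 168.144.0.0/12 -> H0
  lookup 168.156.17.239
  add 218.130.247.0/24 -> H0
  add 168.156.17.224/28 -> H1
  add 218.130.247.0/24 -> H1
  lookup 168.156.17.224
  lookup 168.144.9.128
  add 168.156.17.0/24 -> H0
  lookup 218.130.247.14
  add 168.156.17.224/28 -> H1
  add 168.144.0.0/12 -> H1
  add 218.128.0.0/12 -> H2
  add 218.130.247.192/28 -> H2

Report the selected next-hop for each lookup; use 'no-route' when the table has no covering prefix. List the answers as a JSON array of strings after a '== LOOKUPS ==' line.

Trace:
  + 168.156.17.239/32 (H0) depth=32
  + 168.156.16.0/20 (H0) depth=20
  lookup 168.156.17.239: bits 10101000100111000001000111101111 walk d0:-→d1:-→d2:-→d3:-→d4:-→d5:-→d6:-→d7:-→d8:-→d9:-→d10:-→d11:-→d12:-→d13:-→d14:-→d15:-→d16:-→d17:-→d18:-→d19:-→d20:H0→d21:-→d22:-→d23:-→d24:-→d25:-→d26:-→d27:-→d28:-→d29:-→d30:-→d31:-→d32:H0 -> H0
  + 168.156.17.239/32 (H0) depth=32
  + 168.144.0.0/12 (H2) depth=12
  + 218.128.0.0/12 (H2) depth=12
  + 218.130.247.0/24 (H2) depth=24
  + 168.156.17.224/28 (H0) depth=28
  + 168.156.16.0/20 (H2) depth=20
  + 218.130.0.0/16 (H2) depth=16
  + 218.130.0.0/16 (H1) depth=16
  + 0.0.0.0/0 (H1) depth=0
  + 218.130.0.0/16 (H0) depth=16
  lookup 218.130.247.15: bits 110110101000001011110111 walk d0:H1→d1:-→d2:-→d3:-→d4:-→d5:-→d6:-→d7:-→d8:-→d9:-→d10:-→d11:-→d12:H2→d13:-→d14:-→d15:-→d16:H0→d17:-→d18:-→d19:-→d20:-→d21:-→d22:-→d23:-→d24:H2 -> H2
  lookup 168.144.45.156: bits 101010001001 walk d0:H1→d1:-→d2:-→d3:-→d4:-→d5:-→d6:-→d7:-→d8:-→d9:-→d10:-→d11:-→d12:H2 -> H2
  + 168.156.17.239/32 (H2) depth=32
  + 0.0.0.0/0 (H1) depth=0
  lookup 168.156.16.1: bits 10101000100111000001000 walk d0:H1→d1:-→d2:-→d3:-→d4:-→d5:-→d6:-→d7:-→d8:-→d9:-→d10:-→d11:-→d12:H2→d13:-→d14:-→d15:-→d16:-→d17:-→d18:-→d19:-→d20:H2→d21:-→d22:-→d23:- -> H2
  lookup 168.156.16.122: bits 10101000100111000001000 walk d0:H1→d1:-→d2:-→d3:-→d4:-→d5:-→d6:-→d7:-→d8:-→d9:-→d10:-→d11:-→d12:H2→d13:-→d14:-→d15:-→d16:-→d17:-→d18:-→d19:-→d20:H2→d21:-→d22:-→d23:- -> H2
  lookup 235.231.235.154: bits 11 walk d0:H1→d1:-→d2:- -> H1
  lookup 168.144.2.174: bits 101010001001 walk d0:H1→d1:-→d2:-→d3:-→d4:-→d5:-→d6:-→d7:-→d8:-→d9:-→d10:-→d11:-→d12:H2 -> H2
  + 168.156.17.224/28 (H1) depth=28
  lookup 218.130.0.165: bits 1101101010000010 walk d0:H1→d1:-→d2:-→d3:-→d4:-→d5:-→d6:-→d7:-→d8:-→d9:-→d10:-→d11:-→d12:H2→d13:-→d14:-→d15:-→d16:H0 -> H0
  + 218.130.247.0/24 (H2) depth=24
  + 168.144.0.0/12 (H0) depth=12
  lookup 168.156.17.239: bits 10101000100111000001000111101111 walk d0:H1→d1:-→d2:-→d3:-→d4:-→d5:-→d6:-→d7:-→d8:-→d9:-→d10:-→d11:-→d12:H0→d13:-→d14:-→d15:-→d16:-→d17:-→d18:-→d19:-→d20:H2→d21:-→d22:-→d23:-→d24:-→d25:-→d26:-→d27:-→d28:H1→d29:-→d30:-→d31:-→d32:H2 -> H2
  + 218.130.247.0/24 (H0) depth=24
  + 168.156.17.224/28 (H1) depth=28
  + 218.130.247.0/24 (H1) depth=24
  lookup 168.156.17.224: bits 1010100010011100000100011110 walk d0:H1→d1:-→d2:-→d3:-→d4:-→d5:-→d6:-→d7:-→d8:-→d9:-→d10:-→d11:-→d12:H0→d13:-→d14:-→d15:-→d16:-→d17:-→d18:-→d19:-→d20:H2→d21:-→d22:-→d23:-→d24:-→d25:-→d26:-→d27:-→d28:H1 -> H1
  lookup 168.144.9.128: bits 101010001001 walk d0:H1→d1:-→d2:-→d3:-→d4:-→d5:-→d6:-→d7:-→d8:-→d9:-→d10:-→d11:-→d12:H0 -> H0
  + 168.156.17.0/24 (H0) depth=24
  lookup 218.130.247.14: bits 110110101000001011110111 walk d0:H1→d1:-→d2:-→d3:-→d4:-→d5:-→d6:-→d7:-→d8:-→d9:-→d10:-→d11:-→d12:H2→d13:-→d14:-→d15:-→d16:H0→d17:-→d18:-→d19:-→d20:-→d21:-→d22:-→d23:-→d24:H1 -> H1
  + 168.156.17.224/28 (H1) depth=28
  + 168.144.0.0/12 (H1) depth=12
  + 218.128.0.0/12 (H2) depth=12
  + 218.130.247.192/28 (H2) depth=28

== LOOKUPS ==
["H0","H2","H2","H2","H2","H1","H2","H0","H2","H1","H0","H1"]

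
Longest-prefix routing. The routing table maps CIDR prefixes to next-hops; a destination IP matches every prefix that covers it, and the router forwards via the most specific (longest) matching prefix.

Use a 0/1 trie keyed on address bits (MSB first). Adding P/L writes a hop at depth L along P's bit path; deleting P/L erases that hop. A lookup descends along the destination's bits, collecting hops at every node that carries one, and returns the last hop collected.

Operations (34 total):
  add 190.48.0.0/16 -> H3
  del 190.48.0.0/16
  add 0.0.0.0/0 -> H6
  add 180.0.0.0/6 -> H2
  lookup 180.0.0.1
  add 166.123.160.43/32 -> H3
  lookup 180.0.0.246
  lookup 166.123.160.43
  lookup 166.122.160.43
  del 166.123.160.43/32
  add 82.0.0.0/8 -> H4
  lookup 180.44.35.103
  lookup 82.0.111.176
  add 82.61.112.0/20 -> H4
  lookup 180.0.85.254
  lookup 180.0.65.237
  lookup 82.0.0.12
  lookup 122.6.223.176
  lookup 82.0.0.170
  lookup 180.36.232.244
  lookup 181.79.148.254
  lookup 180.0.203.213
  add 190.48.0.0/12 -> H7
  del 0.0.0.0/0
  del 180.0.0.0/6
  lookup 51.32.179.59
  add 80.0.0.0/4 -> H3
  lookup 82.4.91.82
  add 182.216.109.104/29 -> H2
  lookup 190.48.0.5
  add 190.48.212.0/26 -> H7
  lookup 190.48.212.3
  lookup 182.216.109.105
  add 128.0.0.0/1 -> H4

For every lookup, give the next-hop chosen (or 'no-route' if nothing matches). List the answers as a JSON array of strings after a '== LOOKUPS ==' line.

Apply in order:
  add 190.48.0.0/16 -> H3 at depth 16
  - 190.48.0.0/16 clear@16
  add 0.0.0.0/0 -> H6 at depth 0
  add 180.0.0.0/6 -> H2 at depth 6
  lookup 180.0.0.1: bits 101101 walk d0:H6→d1:-→d2:-→d3:-→d4:-→d5:-→d6:H2 -> H2
  add 166.123.160.43/32 -> H3 at depth 32
  lookup 180.0.0.246: bits 101101 walk d0:H6→d1:-→d2:-→d3:-→d4:-→d5:-→d6:H2 -> H2
  lookup 166.123.160.43: bits 10100110011110111010000000101011 walk d0:H6→d1:-→d2:-→d3:-→d4:-→d5:-→d6:-→d7:-→d8:-→d9:-→d10:-→d11:-→d12:-→d13:-→d14:-→d15:-→d16:-→d17:-→d18:-→d19:-→d20:-→d21:-→d22:-→d23:-→d24:-→d25:-→d26:-→d27:-→d28:-→d29:-→d30:-→d31:-→d32:H3 -> H3
  lookup 166.122.160.43: bits 101001100111101 walk d0:H6→d1:-→d2:-→d3:-→d4:-→d5:-→d6:-→d7:-→d8:-→d9:-→d10:-→d11:-→d12:-→d13:-→d14:-→d15:- -> H6
  - 166.123.160.43/32 clear@32
  add 82.0.0.0/8 -> H4 at depth 8
  lookup 180.44.35.103: bits 101101 walk d0:H6→d1:-→d2:-→d3:-→d4:-→d5:-→d6:H2 -> H2
  lookup 82.0.111.176: bits 01010010 walk d0:H6→d1:-→d2:-→d3:-→d4:-→d5:-→d6:-→d7:-→d8:H4 -> H4
  add 82.61.112.0/20 -> H4 at depth 20
  lookup 180.0.85.254: bits 101101 walk d0:H6→d1:-→d2:-→d3:-→d4:-→d5:-→d6:H2 -> H2
  lookup 180.0.65.237: bits 101101 walk d0:H6→d1:-→d2:-→d3:-→d4:-→d5:-→d6:H2 -> H2
  lookup 82.0.0.12: bits 0101001000 walk d0:H6→d1:-→d2:-→d3:-→d4:-→d5:-→d6:-→d7:-→d8:H4→d9:-→d10:- -> H4
  lookup 122.6.223.176: bits 01 walk d0:H6→d1:-→d2:- -> H6
  lookup 82.0.0.170: bits 0101001000 walk d0:H6→d1:-→d2:-→d3:-→d4:-→d5:-→d6:-→d7:-→d8:H4→d9:-→d10:- -> H4
  lookup 180.36.232.244: bits 101101 walk d0:H6→d1:-→d2:-→d3:-→d4:-→d5:-→d6:H2 -> H2
  lookup 181.79.148.254: bits 101101 walk d0:H6→d1:-→d2:-→d3:-→d4:-→d5:-→d6:H2 -> H2
  lookup 180.0.203.213: bits 101101 walk d0:H6→d1:-→d2:-→d3:-→d4:-→d5:-→d6:H2 -> H2
  add 190.48.0.0/12 -> H7 at depth 12
  - 0.0.0.0/0 clear@0
  - 180.0.0.0/6 clear@6
  lookup 51.32.179.59: bits 0 walk d0:-→d1:- -> no-route
  add 80.0.0.0/4 -> H3 at depth 4
  lookup 82.4.91.82: bits 0101001000 walk d0:-→d1:-→d2:-→d3:-→d4:H3→d5:-→d6:-→d7:-→d8:H4→d9:-→d10:- -> H4
  add 182.216.109.104/29 -> H2 at depth 29
  lookup 190.48.0.5: bits 1011111000110000 walk d0:-→d1:-→d2:-→d3:-→d4:-→d5:-→d6:-→d7:-→d8:-→d9:-→d10:-→d11:-→d12:H7→d13:-→d14:-→d15:-→d16:- -> H7
  add 190.48.212.0/26 -> H7 at depth 26
  lookup 190.48.212.3: bits 10111110001100001101010000 walk d0:-→d1:-→d2:-→d3:-→d4:-→d5:-→d6:-→d7:-→d8:-→d9:-→d10:-→d11:-→d12:H7→d13:-→d14:-→d15:-→d16:-→d17:-→d18:-→d19:-→d20:-→d21:-→d22:-→d23:-→d24:-→d25:-→d26:H7 -> H7
  lookup 182.216.109.105: bits 10110110110110000110110101101 walk d0:-→d1:-→d2:-→d3:-→d4:-→d5:-→d6:-→d7:-→d8:-→d9:-→d10:-→d11:-→d12:-→d13:-→d14:-→d15:-→d16:-→d17:-→d18:-→d19:-→d20:-→d21:-→d22:-→d23:-→d24:-→d25:-→d26:-→d27:-→d28:-→d29:H2 -> H2
  add 128.0.0.0/1 -> H4 at depth 1

== LOOKUPS ==
["H2","H2","H3","H6","H2","H4","H2","H2","H4","H6","H4","H2","H2","H2","no-route","H4","H7","H7","H2"]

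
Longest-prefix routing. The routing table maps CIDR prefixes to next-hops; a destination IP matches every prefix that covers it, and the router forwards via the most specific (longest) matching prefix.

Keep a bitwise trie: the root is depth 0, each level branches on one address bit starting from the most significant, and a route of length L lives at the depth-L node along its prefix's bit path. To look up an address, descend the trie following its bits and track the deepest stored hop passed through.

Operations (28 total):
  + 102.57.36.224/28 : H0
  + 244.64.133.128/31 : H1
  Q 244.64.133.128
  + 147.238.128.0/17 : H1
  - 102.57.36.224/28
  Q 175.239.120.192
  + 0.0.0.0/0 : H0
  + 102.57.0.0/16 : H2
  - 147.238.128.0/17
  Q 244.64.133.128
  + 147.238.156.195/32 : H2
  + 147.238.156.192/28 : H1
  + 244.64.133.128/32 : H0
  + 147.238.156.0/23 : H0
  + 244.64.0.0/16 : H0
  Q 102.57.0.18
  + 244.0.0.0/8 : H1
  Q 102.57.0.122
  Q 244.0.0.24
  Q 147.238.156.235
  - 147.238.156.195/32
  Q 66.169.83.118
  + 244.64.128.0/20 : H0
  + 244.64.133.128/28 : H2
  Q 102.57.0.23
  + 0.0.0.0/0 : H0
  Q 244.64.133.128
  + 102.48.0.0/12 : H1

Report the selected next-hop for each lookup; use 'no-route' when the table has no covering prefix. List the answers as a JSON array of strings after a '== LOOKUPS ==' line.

Apply in order:
  add 102.57.36.224/28 -> H0 at depth 28
  add 244.64.133.128/31 -> H1 at depth 31
  Q 244.64.133.128: descend 1111010001000000100001011000000 ; hops seen [H1] ; pick H1
  add 147.238.128.0/17 -> H1 at depth 17
  del 102.57.36.224/28 (clear depth 28)
  Q 175.239.120.192: descend 10 ; hops seen [∅] ; pick no-route
  add 0.0.0.0/0 -> H0 at depth 0
  add 102.57.0.0/16 -> H2 at depth 16
  del 147.238.128.0/17 (clear depth 17)
  Q 244.64.133.128: descend 1111010001000000100001011000000 ; hops seen [H0,H1] ; pick H1
  add 147.238.156.195/32 -> H2 at depth 32
  add 147.238.156.192/28 -> H1 at depth 28
  add 244.64.133.128/32 -> H0 at depth 32
  add 147.238.156.0/23 -> H0 at depth 23
  add 244.64.0.0/16 -> H0 at depth 16
  Q 102.57.0.18: descend 011001100011100100 ; hops seen [H0,H2] ; pick H2
  add 244.0.0.0/8 -> H1 at depth 8
  Q 102.57.0.122: descend 011001100011100100 ; hops seen [H0,H2] ; pick H2
  Q 244.0.0.24: descend 111101000 ; hops seen [H0,H1] ; pick H1
  Q 147.238.156.235: descend 10010011111011101001110011 ; hops seen [H0,H0] ; pick H0
  del 147.238.156.195/32 (clear depth 32)
  Q 66.169.83.118: descend 01 ; hops seen [H0] ; pick H0
  add 244.64.128.0/20 -> H0 at depth 20
  add 244.64.133.128/28 -> H2 at depth 28
  Q 102.57.0.23: descend 011001100011100100 ; hops seen [H0,H2] ; pick H2
  add 0.0.0.0/0 -> H0 at depth 0
  Q 244.64.133.128: descend 11110100010000001000010110000000 ; hops seen [H0,H1,H0,H0,H2,H1,H0] ; pick H0
  add 102.48.0.0/12 -> H1 at depth 12

== LOOKUPS ==
["H1","no-route","H1","H2","H2","H1","H0","H0","H2","H0"]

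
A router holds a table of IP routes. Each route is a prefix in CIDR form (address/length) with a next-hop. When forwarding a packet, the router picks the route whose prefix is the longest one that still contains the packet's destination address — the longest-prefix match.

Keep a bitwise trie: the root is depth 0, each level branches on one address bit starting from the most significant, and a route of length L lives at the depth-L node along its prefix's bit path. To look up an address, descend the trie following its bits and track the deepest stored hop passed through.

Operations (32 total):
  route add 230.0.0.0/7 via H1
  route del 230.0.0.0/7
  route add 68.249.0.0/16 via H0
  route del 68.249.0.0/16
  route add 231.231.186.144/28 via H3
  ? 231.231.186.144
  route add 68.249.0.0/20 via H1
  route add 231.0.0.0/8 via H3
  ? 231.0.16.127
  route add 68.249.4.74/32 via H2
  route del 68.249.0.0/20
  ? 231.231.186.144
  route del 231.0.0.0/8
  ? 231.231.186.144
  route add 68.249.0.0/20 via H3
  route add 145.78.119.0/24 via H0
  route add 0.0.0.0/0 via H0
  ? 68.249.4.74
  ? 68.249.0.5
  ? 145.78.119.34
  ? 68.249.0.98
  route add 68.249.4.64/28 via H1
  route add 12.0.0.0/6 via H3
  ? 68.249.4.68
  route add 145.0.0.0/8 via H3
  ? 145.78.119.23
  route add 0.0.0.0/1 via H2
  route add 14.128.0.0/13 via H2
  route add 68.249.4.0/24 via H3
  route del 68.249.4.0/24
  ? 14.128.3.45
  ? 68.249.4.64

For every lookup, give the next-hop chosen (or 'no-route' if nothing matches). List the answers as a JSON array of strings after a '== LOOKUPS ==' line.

Process each operation:
  + 230.0.0.0/7 (H1) depth=7
  - 230.0.0.0/7 clear@7
  + 68.249.0.0/16 (H0) depth=16
  - 68.249.0.0/16 clear@16
  + 231.231.186.144/28 (H3) depth=28
  ? 231.231.186.144  path d0:-→d1:-→d2:-→d3:-→d4:-→d5:-→d6:-→d7:-→d8:-→d9:-→d10:-→d11:-→d12:-→d13:-→d14:-→d15:-→d16:-→d17:-→d18:-→d19:-→d20:-→d21:-→d22:-→d23:-→d24:-→d25:-→d26:-→d27:-→d28:H3  best=H3
  + 68.249.0.0/20 (H1) depth=20
  + 231.0.0.0/8 (H3) depth=8
  ? 231.0.16.127  path d0:-→d1:-→d2:-→d3:-→d4:-→d5:-→d6:-→d7:-→d8:H3  best=H3
  + 68.249.4.74/32 (H2) depth=32
  - 68.249.0.0/20 clear@20
  ? 231.231.186.144  path d0:-→d1:-→d2:-→d3:-→d4:-→d5:-→d6:-→d7:-→d8:H3→d9:-→d10:-→d11:-→d12:-→d13:-→d14:-→d15:-→d16:-→d17:-→d18:-→d19:-→d20:-→d21:-→d22:-→d23:-→d24:-→d25:-→d26:-→d27:-→d28:H3  best=H3
  - 231.0.0.0/8 clear@8
  ? 231.231.186.144  path d0:-→d1:-→d2:-→d3:-→d4:-→d5:-→d6:-→d7:-→d8:-→d9:-→d10:-→d11:-→d12:-→d13:-→d14:-→d15:-→d16:-→d17:-→d18:-→d19:-→d20:-→d21:-→d22:-→d23:-→d24:-→d25:-→d26:-→d27:-→d28:H3  best=H3
  + 68.249.0.0/20 (H3) depth=20
  + 145.78.119.0/24 (H0) depth=24
  + 0.0.0.0/0 (H0) depth=0
  ? 68.249.4.74  path d0:H0→d1:-→d2:-→d3:-→d4:-→d5:-→d6:-→d7:-→d8:-→d9:-→d10:-→d11:-→d12:-→d13:-→d14:-→d15:-→d16:-→d17:-→d18:-→d19:-→d20:H3→d21:-→d22:-→d23:-→d24:-→d25:-→d26:-→d27:-→d28:-→d29:-→d30:-→d31:-→d32:H2  best=H2
  ? 68.249.0.5  path d0:H0→d1:-→d2:-→d3:-→d4:-→d5:-→d6:-→d7:-→d8:-→d9:-→d10:-→d11:-→d12:-→d13:-→d14:-→d15:-→d16:-→d17:-→d18:-→d19:-→d20:H3→d21:-  best=H3
  ? 145.78.119.34  path d0:H0→d1:-→d2:-→d3:-→d4:-→d5:-→d6:-→d7:-→d8:-→d9:-→d10:-→d11:-→d12:-→d13:-→d14:-→d15:-→d16:-→d17:-→d18:-→d19:-→d20:-→d21:-→d22:-→d23:-→d24:H0  best=H0
  ? 68.249.0.98  path d0:H0→d1:-→d2:-→d3:-→d4:-→d5:-→d6:-→d7:-→d8:-→d9:-→d10:-→d11:-→d12:-→d13:-→d14:-→d15:-→d16:-→d17:-→d18:-→d19:-→d20:H3→d21:-  best=H3
  + 68.249.4.64/28 (H1) depth=28
  + 12.0.0.0/6 (H3) depth=6
  ? 68.249.4.68  path d0:H0→d1:-→d2:-→d3:-→d4:-→d5:-→d6:-→d7:-→d8:-→d9:-→d10:-→d11:-→d12:-→d13:-→d14:-→d15:-→d16:-→d17:-→d18:-→d19:-→d20:H3→d21:-→d22:-→d23:-→d24:-→d25:-→d26:-→d27:-→d28:H1  best=H1
  + 145.0.0.0/8 (H3) depth=8
  ? 145.78.119.23  path d0:H0→d1:-→d2:-→d3:-→d4:-→d5:-→d6:-→d7:-→d8:H3→d9:-→d10:-→d11:-→d12:-→d13:-→d14:-→d15:-→d16:-→d17:-→d18:-→d19:-→d20:-→d21:-→d22:-→d23:-→d24:H0  best=H0
  + 0.0.0.0/1 (H2) depth=1
  + 14.128.0.0/13 (H2) depth=13
  + 68.249.4.0/24 (H3) depth=24
  - 68.249.4.0/24 clear@24
  ? 14.128.3.45  path d0:H0→d1:H2→d2:-→d3:-→d4:-→d5:-→d6:H3→d7:-→d8:-→d9:-→d10:-→d11:-→d12:-→d13:H2  best=H2
  ? 68.249.4.64  path d0:H0→d1:H2→d2:-→d3:-→d4:-→d5:-→d6:-→d7:-→d8:-→d9:-→d10:-→d11:-→d12:-→d13:-→d14:-→d15:-→d16:-→d17:-→d18:-→d19:-→d20:H3→d21:-→d22:-→d23:-→d24:-→d25:-→d26:-→d27:-→d28:H1  best=H1

== LOOKUPS ==
["H3","H3","H3","H3","H2","H3","H0","H3","H1","H0","H2","H1"]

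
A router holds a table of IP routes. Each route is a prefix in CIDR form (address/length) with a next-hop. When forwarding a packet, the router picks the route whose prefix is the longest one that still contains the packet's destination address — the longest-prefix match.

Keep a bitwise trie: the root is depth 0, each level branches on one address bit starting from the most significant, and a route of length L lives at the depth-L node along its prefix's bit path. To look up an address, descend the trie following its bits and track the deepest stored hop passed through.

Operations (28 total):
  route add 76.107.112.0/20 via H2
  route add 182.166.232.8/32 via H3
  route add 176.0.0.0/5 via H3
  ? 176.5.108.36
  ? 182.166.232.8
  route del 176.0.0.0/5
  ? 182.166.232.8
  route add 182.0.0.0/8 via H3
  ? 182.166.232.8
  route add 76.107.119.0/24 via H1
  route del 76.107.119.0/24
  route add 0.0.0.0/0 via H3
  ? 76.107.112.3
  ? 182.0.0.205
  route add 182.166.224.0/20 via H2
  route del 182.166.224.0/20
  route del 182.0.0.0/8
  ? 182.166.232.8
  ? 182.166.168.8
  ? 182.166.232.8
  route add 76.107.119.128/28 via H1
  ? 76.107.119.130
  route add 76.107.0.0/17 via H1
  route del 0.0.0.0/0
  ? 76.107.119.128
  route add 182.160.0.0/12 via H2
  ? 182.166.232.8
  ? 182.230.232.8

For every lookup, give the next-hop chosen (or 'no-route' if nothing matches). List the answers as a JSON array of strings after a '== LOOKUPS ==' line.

Apply in order:
  add 76.107.112.0/20 -> H2 at depth 20
  add 182.166.232.8/32 -> H3 at depth 32
  add 176.0.0.0/5 -> H3 at depth 5
  ? 176.5.108.36  path d0:-→d1:-→d2:-→d3:-→d4:-→d5:H3  best=H3
  ? 182.166.232.8  path d0:-→d1:-→d2:-→d3:-→d4:-→d5:H3→d6:-→d7:-→d8:-→d9:-→d10:-→d11:-→d12:-→d13:-→d14:-→d15:-→d16:-→d17:-→d18:-→d19:-→d20:-→d21:-→d22:-→d23:-→d24:-→d25:-→d26:-→d27:-→d28:-→d29:-→d30:-→d31:-→d32:H3  best=H3
  del 176.0.0.0/5 (clear depth 5)
  ? 182.166.232.8  path d0:-→d1:-→d2:-→d3:-→d4:-→d5:-→d6:-→d7:-→d8:-→d9:-→d10:-→d11:-→d12:-→d13:-→d14:-→d15:-→d16:-→d17:-→d18:-→d19:-→d20:-→d21:-→d22:-→d23:-→d24:-→d25:-→d26:-→d27:-→d28:-→d29:-→d30:-→d31:-→d32:H3  best=H3
  add 182.0.0.0/8 -> H3 at depth 8
  ? 182.166.232.8  path d0:-→d1:-→d2:-→d3:-→d4:-→d5:-→d6:-→d7:-→d8:H3→d9:-→d10:-→d11:-→d12:-→d13:-→d14:-→d15:-→d16:-→d17:-→d18:-→d19:-→d20:-→d21:-→d22:-→d23:-→d24:-→d25:-→d26:-→d27:-→d28:-→d29:-→d30:-→d31:-→d32:H3  best=H3
  add 76.107.119.0/24 -> H1 at depth 24
  del 76.107.119.0/24 (clear depth 24)
  add 0.0.0.0/0 -> H3 at depth 0
  ? 76.107.112.3  path d0:H3→d1:-→d2:-→d3:-→d4:-→d5:-→d6:-→d7:-→d8:-→d9:-→d10:-→d11:-→d12:-→d13:-→d14:-→d15:-→d16:-→d17:-→d18:-→d19:-→d20:H2→d21:-  best=H2
  ? 182.0.0.205  path d0:H3→d1:-→d2:-→d3:-→d4:-→d5:-→d6:-→d7:-→d8:H3  best=H3
  add 182.166.224.0/20 -> H2 at depth 20
  del 182.166.224.0/20 (clear depth 20)
  del 182.0.0.0/8 (clear depth 8)
  ? 182.166.232.8  path d0:H3→d1:-→d2:-→d3:-→d4:-→d5:-→d6:-→d7:-→d8:-→d9:-→d10:-→d11:-→d12:-→d13:-→d14:-→d15:-→d16:-→d17:-→d18:-→d19:-→d20:-→d21:-→d22:-→d23:-→d24:-→d25:-→d26:-→d27:-→d28:-→d29:-→d30:-→d31:-→d32:H3  best=H3
  ? 182.166.168.8  path d0:H3→d1:-→d2:-→d3:-→d4:-→d5:-→d6:-→d7:-→d8:-→d9:-→d10:-→d11:-→d12:-→d13:-→d14:-→d15:-→d16:-→d17:-  best=H3
  ? 182.166.232.8  path d0:H3→d1:-→d2:-→d3:-→d4:-→d5:-→d6:-→d7:-→d8:-→d9:-→d10:-→d11:-→d12:-→d13:-→d14:-→d15:-→d16:-→d17:-→d18:-→d19:-→d20:-→d21:-→d22:-→d23:-→d24:-→d25:-→d26:-→d27:-→d28:-→d29:-→d30:-→d31:-→d32:H3  best=H3
  add 76.107.119.128/28 -> H1 at depth 28
  ? 76.107.119.130  path d0:H3→d1:-→d2:-→d3:-→d4:-→d5:-→d6:-→d7:-→d8:-→d9:-→d10:-→d11:-→d12:-→d13:-→d14:-→d15:-→d16:-→d17:-→d18:-→d19:-→d20:H2→d21:-→d22:-→d23:-→d24:-→d25:-→d26:-→d27:-→d28:H1  best=H1
  add 76.107.0.0/17 -> H1 at depth 17
  del 0.0.0.0/0 (clear depth 0)
  ? 76.107.119.128  path d0:-→d1:-→d2:-→d3:-→d4:-→d5:-→d6:-→d7:-→d8:-→d9:-→d10:-→d11:-→d12:-→d13:-→d14:-→d15:-→d16:-→d17:H1→d18:-→d19:-→d20:H2→d21:-→d22:-→d23:-→d24:-→d25:-→d26:-→d27:-→d28:H1  best=H1
  add 182.160.0.0/12 -> H2 at depth 12
  ? 182.166.232.8  path d0:-→d1:-→d2:-→d3:-→d4:-→d5:-→d6:-→d7:-→d8:-→d9:-→d10:-→d11:-→d12:H2→d13:-→d14:-→d15:-→d16:-→d17:-→d18:-→d19:-→d20:-→d21:-→d22:-→d23:-→d24:-→d25:-→d26:-→d27:-→d28:-→d29:-→d30:-→d31:-→d32:H3  best=H3
  ? 182.230.232.8  path d0:-→d1:-→d2:-→d3:-→d4:-→d5:-→d6:-→d7:-→d8:-→d9:-  best=no-route

== LOOKUPS ==
["H3","H3","H3","H3","H2","H3","H3","H3","H3","H1","H1","H3","no-route"]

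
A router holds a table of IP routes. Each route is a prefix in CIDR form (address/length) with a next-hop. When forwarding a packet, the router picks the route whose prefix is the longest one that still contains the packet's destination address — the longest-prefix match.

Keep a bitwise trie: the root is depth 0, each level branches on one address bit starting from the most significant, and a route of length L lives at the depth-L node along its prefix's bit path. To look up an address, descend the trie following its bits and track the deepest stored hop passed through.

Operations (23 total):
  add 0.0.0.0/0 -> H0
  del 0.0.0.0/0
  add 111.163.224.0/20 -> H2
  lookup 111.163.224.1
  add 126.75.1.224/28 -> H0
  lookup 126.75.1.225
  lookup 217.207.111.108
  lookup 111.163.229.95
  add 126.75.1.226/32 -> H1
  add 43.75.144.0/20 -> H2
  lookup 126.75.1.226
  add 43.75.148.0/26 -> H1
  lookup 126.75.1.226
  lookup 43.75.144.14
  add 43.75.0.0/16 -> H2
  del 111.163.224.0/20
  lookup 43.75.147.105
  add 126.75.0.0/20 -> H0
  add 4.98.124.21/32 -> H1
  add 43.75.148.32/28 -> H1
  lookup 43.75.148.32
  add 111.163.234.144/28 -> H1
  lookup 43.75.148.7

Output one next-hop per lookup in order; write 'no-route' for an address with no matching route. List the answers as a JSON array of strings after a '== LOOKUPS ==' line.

Process each operation:
  + 0.0.0.0/0 (H0) depth=0
  - 0.0.0.0/0 clear@0
  + 111.163.224.0/20 (H2) depth=20
  lookup 111.163.224.1: bits 01101111101000111110 walk d0:-→d1:-→d2:-→d3:-→d4:-→d5:-→d6:-→d7:-→d8:-→d9:-→d10:-→d11:-→d12:-→d13:-→d14:-→d15:-→d16:-→d17:-→d18:-→d19:-→d20:H2 -> H2
  + 126.75.1.224/28 (H0) depth=28
  lookup 126.75.1.225: bits 0111111001001011000000011110 walk d0:-→d1:-→d2:-→d3:-→d4:-→d5:-→d6:-→d7:-→d8:-→d9:-→d10:-→d11:-→d12:-→d13:-→d14:-→d15:-→d16:-→d17:-→d18:-→d19:-→d20:-→d21:-→d22:-→d23:-→d24:-→d25:-→d26:-→d27:-→d28:H0 -> H0
  lookup 217.207.111.108: bits ε walk d0:- -> no-route
  lookup 111.163.229.95: bits 01101111101000111110 walk d0:-→d1:-→d2:-→d3:-→d4:-→d5:-→d6:-→d7:-→d8:-→d9:-→d10:-→d11:-→d12:-→d13:-→d14:-→d15:-→d16:-→d17:-→d18:-→d19:-→d20:H2 -> H2
  + 126.75.1.226/32 (H1) depth=32
  + 43.75.144.0/20 (H2) depth=20
  lookup 126.75.1.226: bits 01111110010010110000000111100010 walk d0:-→d1:-→d2:-→d3:-→d4:-→d5:-→d6:-→d7:-→d8:-→d9:-→d10:-→d11:-→d12:-→d13:-→d14:-→d15:-→d16:-→d17:-→d18:-→d19:-→d20:-→d21:-→d22:-→d23:-→d24:-→d25:-→d26:-→d27:-→d28:H0→d29:-→d30:-→d31:-→d32:H1 -> H1
  + 43.75.148.0/26 (H1) depth=26
  lookup 126.75.1.226: bits 01111110010010110000000111100010 walk d0:-→d1:-→d2:-→d3:-→d4:-→d5:-→d6:-→d7:-→d8:-→d9:-→d10:-→d11:-→d12:-→d13:-→d14:-→d15:-→d16:-→d17:-→d18:-→d19:-→d20:-→d21:-→d22:-→d23:-→d24:-→d25:-→d26:-→d27:-→d28:H0→d29:-→d30:-→d31:-→d32:H1 -> H1
  lookup 43.75.144.14: bits 001010110100101110010 walk d0:-→d1:-→d2:-→d3:-→d4:-→d5:-→d6:-→d7:-→d8:-→d9:-→d10:-→d11:-→d12:-→d13:-→d14:-→d15:-→d16:-→d17:-→d18:-→d19:-→d20:H2→d21:- -> H2
  + 43.75.0.0/16 (H2) depth=16
  - 111.163.224.0/20 clear@20
  lookup 43.75.147.105: bits 001010110100101110010 walk d0:-→d1:-→d2:-→d3:-→d4:-→d5:-→d6:-→d7:-→d8:-→d9:-→d10:-→d11:-→d12:-→d13:-→d14:-→d15:-→d16:H2→d17:-→d18:-→d19:-→d20:H2→d21:- -> H2
  + 126.75.0.0/20 (H0) depth=20
  + 4.98.124.21/32 (H1) depth=32
  + 43.75.148.32/28 (H1) depth=28
  lookup 43.75.148.32: bits 0010101101001011100101000010 walk d0:-→d1:-→d2:-→d3:-→d4:-→d5:-→d6:-→d7:-→d8:-→d9:-→d10:-→d11:-→d12:-→d13:-→d14:-→d15:-→d16:H2→d17:-→d18:-→d19:-→d20:H2→d21:-→d22:-→d23:-→d24:-→d25:-→d26:H1→d27:-→d28:H1 -> H1
  + 111.163.234.144/28 (H1) depth=28
  lookup 43.75.148.7: bits 00101011010010111001010000 walk d0:-→d1:-→d2:-→d3:-→d4:-→d5:-→d6:-→d7:-→d8:-→d9:-→d10:-→d11:-→d12:-→d13:-→d14:-→d15:-→d16:H2→d17:-→d18:-→d19:-→d20:H2→d21:-→d22:-→d23:-→d24:-→d25:-→d26:H1 -> H1

== LOOKUPS ==
["H2","H0","no-route","H2","H1","H1","H2","H2","H1","H1"]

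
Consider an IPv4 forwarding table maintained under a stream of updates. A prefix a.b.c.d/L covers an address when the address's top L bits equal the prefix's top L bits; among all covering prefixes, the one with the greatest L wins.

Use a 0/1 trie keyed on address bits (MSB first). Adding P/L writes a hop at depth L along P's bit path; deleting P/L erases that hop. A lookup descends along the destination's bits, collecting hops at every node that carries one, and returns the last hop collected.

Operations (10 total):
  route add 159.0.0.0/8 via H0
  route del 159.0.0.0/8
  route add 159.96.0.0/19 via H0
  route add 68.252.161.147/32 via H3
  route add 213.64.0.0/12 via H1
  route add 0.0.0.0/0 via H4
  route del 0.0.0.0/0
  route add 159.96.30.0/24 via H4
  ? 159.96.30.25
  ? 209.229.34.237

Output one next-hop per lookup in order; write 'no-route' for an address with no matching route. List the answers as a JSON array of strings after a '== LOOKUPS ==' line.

Apply in order:
  add 159.0.0.0/8 -> H0 at depth 8
  del 159.0.0.0/8 (clear depth 8)
  add 159.96.0.0/19 -> H0 at depth 19
  add 68.252.161.147/32 -> H3 at depth 32
  add 213.64.0.0/12 -> H1 at depth 12
  add 0.0.0.0/0 -> H4 at depth 0
  del 0.0.0.0/0 (clear depth 0)
  add 159.96.30.0/24 -> H4 at depth 24
  Q 159.96.30.25: descend 100111110110000000011110 ; hops seen [H0,H4] ; pick H4
  Q 209.229.34.237: descend 11010 ; hops seen [∅] ; pick no-route

== LOOKUPS ==
["H4","no-route"]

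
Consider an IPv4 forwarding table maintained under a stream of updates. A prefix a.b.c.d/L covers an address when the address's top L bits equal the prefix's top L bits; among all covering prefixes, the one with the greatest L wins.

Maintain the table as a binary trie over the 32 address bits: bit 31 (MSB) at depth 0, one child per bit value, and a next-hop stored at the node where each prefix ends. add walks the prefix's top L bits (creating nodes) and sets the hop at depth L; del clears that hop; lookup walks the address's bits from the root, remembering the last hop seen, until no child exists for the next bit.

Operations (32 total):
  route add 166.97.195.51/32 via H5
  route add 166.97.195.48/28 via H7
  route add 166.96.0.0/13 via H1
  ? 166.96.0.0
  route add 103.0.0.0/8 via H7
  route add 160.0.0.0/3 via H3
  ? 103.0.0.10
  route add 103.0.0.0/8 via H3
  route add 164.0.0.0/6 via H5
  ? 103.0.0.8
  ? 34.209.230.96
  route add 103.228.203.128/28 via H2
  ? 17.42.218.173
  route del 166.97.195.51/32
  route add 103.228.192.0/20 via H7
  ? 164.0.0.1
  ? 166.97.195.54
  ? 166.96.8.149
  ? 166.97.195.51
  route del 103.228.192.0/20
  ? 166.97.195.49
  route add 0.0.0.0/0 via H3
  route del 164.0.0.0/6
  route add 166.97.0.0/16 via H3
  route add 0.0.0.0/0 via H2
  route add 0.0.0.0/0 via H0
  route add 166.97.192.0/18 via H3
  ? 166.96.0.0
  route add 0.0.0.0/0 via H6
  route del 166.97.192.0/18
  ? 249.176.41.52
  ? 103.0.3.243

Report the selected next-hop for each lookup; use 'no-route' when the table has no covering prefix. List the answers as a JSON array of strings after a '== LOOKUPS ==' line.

Process each operation:
  add 166.97.195.51/32 -> H5 at depth 32
  add 166.97.195.48/28 -> H7 at depth 28
  add 166.96.0.0/13 -> H1 at depth 13
  ? 166.96.0.0  path d0:-→d1:-→d2:-→d3:-→d4:-→d5:-→d6:-→d7:-→d8:-→d9:-→d10:-→d11:-→d12:-→d13:H1→d14:-→d15:-  best=H1
  add 103.0.0.0/8 -> H7 at depth 8
  add 160.0.0.0/3 -> H3 at depth 3
  ? 103.0.0.10  path d0:-→d1:-→d2:-→d3:-→d4:-→d5:-→d6:-→d7:-→d8:H7  best=H7
  add 103.0.0.0/8 -> H3 at depth 8
  add 164.0.0.0/6 -> H5 at depth 6
  ? 103.0.0.8  path d0:-→d1:-→d2:-→d3:-→d4:-→d5:-→d6:-→d7:-→d8:H3  best=H3
  ? 34.209.230.96  path d0:-→d1:-  best=no-route
  add 103.228.203.128/28 -> H2 at depth 28
  ? 17.42.218.173  path d0:-→d1:-  best=no-route
  del 166.97.195.51/32 (clear depth 32)
  add 103.228.192.0/20 -> H7 at depth 20
  ? 164.0.0.1  path d0:-→d1:-→d2:-→d3:H3→d4:-→d5:-→d6:H5  best=H5
  ? 166.97.195.54  path d0:-→d1:-→d2:-→d3:H3→d4:-→d5:-→d6:H5→d7:-→d8:-→d9:-→d10:-→d11:-→d12:-→d13:H1→d14:-→d15:-→d16:-→d17:-→d18:-→d19:-→d20:-→d21:-→d22:-→d23:-→d24:-→d25:-→d26:-→d27:-→d28:H7→d29:-  best=H7
  ? 166.96.8.149  path d0:-→d1:-→d2:-→d3:H3→d4:-→d5:-→d6:H5→d7:-→d8:-→d9:-→d10:-→d11:-→d12:-→d13:H1→d14:-→d15:-  best=H1
  ? 166.97.195.51  path d0:-→d1:-→d2:-→d3:H3→d4:-→d5:-→d6:H5→d7:-→d8:-→d9:-→d10:-→d11:-→d12:-→d13:H1→d14:-→d15:-→d16:-→d17:-→d18:-→d19:-→d20:-→d21:-→d22:-→d23:-→d24:-→d25:-→d26:-→d27:-→d28:H7→d29:-→d30:-→d31:-→d32:-  best=H7
  del 103.228.192.0/20 (clear depth 20)
  ? 166.97.195.49  path d0:-→d1:-→d2:-→d3:H3→d4:-→d5:-→d6:H5→d7:-→d8:-→d9:-→d10:-→d11:-→d12:-→d13:H1→d14:-→d15:-→d16:-→d17:-→d18:-→d19:-→d20:-→d21:-→d22:-→d23:-→d24:-→d25:-→d26:-→d27:-→d28:H7→d29:-→d30:-  best=H7
  add 0.0.0.0/0 -> H3 at depth 0
  del 164.0.0.0/6 (clear depth 6)
  add 166.97.0.0/16 -> H3 at depth 16
  add 0.0.0.0/0 -> H2 at depth 0
  add 0.0.0.0/0 -> H0 at depth 0
  add 166.97.192.0/18 -> H3 at depth 18
  ? 166.96.0.0  path d0:H0→d1:-→d2:-→d3:H3→d4:-→d5:-→d6:-→d7:-→d8:-→d9:-→d10:-→d11:-→d12:-→d13:H1→d14:-→d15:-  best=H1
  add 0.0.0.0/0 -> H6 at depth 0
  del 166.97.192.0/18 (clear depth 18)
  ? 249.176.41.52  path d0:H6→d1:-  best=H6
  ? 103.0.3.243  path d0:H6→d1:-→d2:-→d3:-→d4:-→d5:-→d6:-→d7:-→d8:H3  best=H3

== LOOKUPS ==
["H1","H7","H3","no-route","no-route","H5","H7","H1","H7","H7","H1","H6","H3"]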